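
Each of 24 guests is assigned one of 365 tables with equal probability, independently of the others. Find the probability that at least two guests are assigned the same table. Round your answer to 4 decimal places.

It's easier to compute the probability that all 24 are distinct.
P(all distinct) = 365/365 · 364/365 · ··· · 342/365 ≈ 0.4617.
So the probability of at least one match is 1 − 0.4617 = 0.5383.

0.5383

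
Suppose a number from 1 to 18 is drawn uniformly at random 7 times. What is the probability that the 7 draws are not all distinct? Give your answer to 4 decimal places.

P(all 7 different) = 18/18 · 17/18 · ··· · 12/18 ≈ 0.2620.
P(at least two equal) = 1 − 0.2620 = 0.7380.

0.7380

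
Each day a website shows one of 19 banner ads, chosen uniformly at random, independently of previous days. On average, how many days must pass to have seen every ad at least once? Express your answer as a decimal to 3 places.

67.407

After i distinct types are collected, each trial gives a new one with probability (19−i)/19, so the expected wait for the next new type is 19/(19−i).
E = 19/19 + 19/18 + 19/17 + 19/16 + 19/15 + 19/14 + 19/13 + 19/12 + 19/11 + 19/10 + 19/9 + 19/8 + 19/7 + 19/6 + 19/5 + 19/4 + 19/3 + 19/2 + 19/1 = 275295799/4084080 ≈ 67.407.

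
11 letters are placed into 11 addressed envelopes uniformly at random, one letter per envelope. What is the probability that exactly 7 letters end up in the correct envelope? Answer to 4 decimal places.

0.0001

Choose which 7 of the 11 are fixed: C(11,7) = 330 ways.
The remaining 4 must have no fixed point: D(4) = 9.
P = 330·9/39916800 = 1/13440 ≈ 0.0001.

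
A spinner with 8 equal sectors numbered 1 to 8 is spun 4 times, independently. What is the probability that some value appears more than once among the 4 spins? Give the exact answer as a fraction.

P(all 4 different) = 8/8 · 7/8 · ··· · 5/8 = 105/256.
P(at least two equal) = 1 − 105/256 = 151/256.

151/256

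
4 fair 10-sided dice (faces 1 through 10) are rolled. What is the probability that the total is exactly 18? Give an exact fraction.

There are 10^4 = 10000 equally likely outcomes.
The number of ordered 4-tuples from {1,…,10} summing to 18 is 540.
P(sum = 18) = 540/10000 = 27/500.

27/500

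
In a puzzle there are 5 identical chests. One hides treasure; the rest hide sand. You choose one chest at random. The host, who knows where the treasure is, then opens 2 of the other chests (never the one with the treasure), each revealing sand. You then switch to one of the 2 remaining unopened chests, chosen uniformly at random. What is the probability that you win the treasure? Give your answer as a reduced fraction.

Your original chest holds the treasure with probability 1/5, so the other 4 collectively hold it with probability 4/5.
The host can always find 2 empty chests to open, so the reveals don't change that 4/5; it is now spread over the 2 remaining unopened chests.
P(win by switching) = (4/5) · (1/2) = 2/5.

2/5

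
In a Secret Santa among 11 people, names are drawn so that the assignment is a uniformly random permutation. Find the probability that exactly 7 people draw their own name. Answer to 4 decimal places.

Choose which 7 of the 11 are fixed: C(11,7) = 330 ways.
The remaining 4 must have no fixed point: D(4) = 9.
P = 330·9/39916800 = 1/13440 ≈ 0.0001.

0.0001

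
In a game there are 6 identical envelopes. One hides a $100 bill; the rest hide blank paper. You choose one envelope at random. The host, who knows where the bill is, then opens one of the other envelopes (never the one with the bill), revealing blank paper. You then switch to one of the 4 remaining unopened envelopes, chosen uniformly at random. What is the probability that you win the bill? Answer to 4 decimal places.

Your original envelope holds the bill with probability 1/6, so the other 5 collectively hold it with probability 5/6.
The host can always find an empty envelope to open, so this doesn't change that 5/6; it is now spread over the 4 remaining unopened envelopes.
P(win by switching) = (5/6) · (1/4) = 5/24 ≈ 0.2083.

0.2083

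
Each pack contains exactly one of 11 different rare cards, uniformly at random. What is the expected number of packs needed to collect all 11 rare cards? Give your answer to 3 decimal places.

After i distinct types are collected, each trial gives a new one with probability (11−i)/11, so the expected wait for the next new type is 11/(11−i).
E = 11/11 + 11/10 + 11/9 + 11/8 + 11/7 + 11/6 + 11/5 + 11/4 + 11/3 + 11/2 + 11/1 = 83711/2520 ≈ 33.219.

33.219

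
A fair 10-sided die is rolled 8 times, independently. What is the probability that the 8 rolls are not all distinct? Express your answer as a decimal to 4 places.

P(all 8 different) = 10/10 · 9/10 · ··· · 3/10 ≈ 0.0181.
P(at least two equal) = 1 − 0.0181 = 0.9819.

0.9819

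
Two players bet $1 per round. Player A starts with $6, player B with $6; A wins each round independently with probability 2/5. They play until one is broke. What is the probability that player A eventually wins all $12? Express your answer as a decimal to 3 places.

0.081

Let r = q/p = (3/5)/(2/5) = 3/2. The recurrence P(i) = p·P(i+1) + q·P(i−1) with P(0)=0, P(12)=1 gives P(i) = (1 − r^i)/(1 − r^12).
P(6) = (1 − (3/2)^6) / (1 − (3/2)^12) = 64/793 ≈ 0.081.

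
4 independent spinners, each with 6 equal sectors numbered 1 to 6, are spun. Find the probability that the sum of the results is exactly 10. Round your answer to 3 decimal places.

0.062

There are 6^4 = 1296 equally likely outcomes.
The number of ordered 4-tuples from {1,…,6} summing to 10 is 80.
P(sum = 10) = 80/1296 = 5/81 ≈ 0.062.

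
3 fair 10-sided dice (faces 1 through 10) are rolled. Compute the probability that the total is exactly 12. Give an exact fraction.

11/200

There are 10^3 = 1000 equally likely outcomes.
The number of ordered 3-tuples from {1,…,10} summing to 12 is 55.
P(sum = 12) = 55/1000 = 11/200.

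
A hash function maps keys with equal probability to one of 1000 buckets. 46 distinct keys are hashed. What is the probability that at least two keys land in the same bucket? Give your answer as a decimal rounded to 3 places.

0.650

It's easier to compute the probability that all 46 are distinct.
P(all distinct) = 1000/1000 · 999/1000 · ··· · 955/1000 ≈ 0.350.
So the probability of at least one match is 1 − 0.350 = 0.650.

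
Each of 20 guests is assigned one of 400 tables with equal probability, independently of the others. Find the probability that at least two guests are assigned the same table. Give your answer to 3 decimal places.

It's easier to compute the probability that all 20 are distinct.
P(all distinct) = 400/400 · 399/400 · ··· · 381/400 ≈ 0.617.
So the probability of at least one match is 1 − 0.617 = 0.383.

0.383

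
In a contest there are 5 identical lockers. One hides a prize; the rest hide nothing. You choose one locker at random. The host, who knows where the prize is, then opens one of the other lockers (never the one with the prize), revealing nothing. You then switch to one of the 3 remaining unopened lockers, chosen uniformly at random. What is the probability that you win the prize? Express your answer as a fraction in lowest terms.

4/15

Your original locker holds the prize with probability 1/5, so the other 4 collectively hold it with probability 4/5.
The host can always find an empty locker to open, so this doesn't change that 4/5; it is now spread over the 3 remaining unopened lockers.
P(win by switching) = (4/5) · (1/3) = 4/15.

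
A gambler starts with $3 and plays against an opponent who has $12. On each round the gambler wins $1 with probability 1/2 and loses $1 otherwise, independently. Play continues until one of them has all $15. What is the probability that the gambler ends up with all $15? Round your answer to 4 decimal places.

0.2000

With a fair step, P(i) = ½P(i−1) + ½P(i+1) with P(0)=0, P(15)=1 has the linear solution P(i) = i/15.
P(3) = 3/15 = 1/5 ≈ 0.2000.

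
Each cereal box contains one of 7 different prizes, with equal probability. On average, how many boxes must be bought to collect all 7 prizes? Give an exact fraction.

After i distinct types are collected, each trial gives a new one with probability (7−i)/7, so the expected wait for the next new type is 7/(7−i).
E = 7/7 + 7/6 + 7/5 + 7/4 + 7/3 + 7/2 + 7/1 = 363/20.

363/20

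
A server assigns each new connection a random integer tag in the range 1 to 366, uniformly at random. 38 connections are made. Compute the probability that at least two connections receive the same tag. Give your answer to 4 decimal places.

It's easier to compute the probability that all 38 are distinct.
P(all distinct) = 366/366 · 365/366 · ··· · 329/366 ≈ 0.1367.
So the probability of at least one match is 1 − 0.1367 = 0.8633.

0.8633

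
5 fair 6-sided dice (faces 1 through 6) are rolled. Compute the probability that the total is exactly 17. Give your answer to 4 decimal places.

There are 6^5 = 7776 equally likely outcomes.
The number of ordered 5-tuples from {1,…,6} summing to 17 is 780.
P(sum = 17) = 780/7776 = 65/648 ≈ 0.1003.

0.1003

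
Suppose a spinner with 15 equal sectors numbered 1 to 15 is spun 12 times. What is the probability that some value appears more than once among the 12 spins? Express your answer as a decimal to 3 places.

P(all 12 different) = 15/15 · 14/15 · ··· · 4/15 ≈ 0.002.
P(at least two equal) = 1 − 0.002 = 0.998.

0.998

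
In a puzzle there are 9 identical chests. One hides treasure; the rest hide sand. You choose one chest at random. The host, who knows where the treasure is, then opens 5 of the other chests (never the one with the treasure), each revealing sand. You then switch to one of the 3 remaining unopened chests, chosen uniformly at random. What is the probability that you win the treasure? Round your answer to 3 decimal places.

0.296

Your original chest holds the treasure with probability 1/9, so the other 8 collectively hold it with probability 8/9.
The host can always find 5 empty chests to open, so the reveals don't change that 8/9; it is now spread over the 3 remaining unopened chests.
P(win by switching) = (8/9) · (1/3) = 8/27 ≈ 0.296.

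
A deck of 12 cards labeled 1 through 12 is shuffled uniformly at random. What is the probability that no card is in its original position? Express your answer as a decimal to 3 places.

0.368

This is the derangement probability: permutations of 12 with no fixed point.
D(12) = 12! · (1 − 1/1! + 1/2! − ··· + (−1)^12/12!) = 176214841.
P = 176214841/479001600 = 16019531/43545600 ≈ 0.368.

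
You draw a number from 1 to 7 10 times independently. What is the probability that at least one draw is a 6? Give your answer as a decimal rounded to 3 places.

P(no draw is a 6) = (6/7)^10 ≈ 0.214.
P(at least one) = 1 − 0.214 = 0.786.

0.786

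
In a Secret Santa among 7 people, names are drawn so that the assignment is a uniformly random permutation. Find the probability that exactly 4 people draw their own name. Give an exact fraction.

1/72

Choose which 4 of the 7 are fixed: C(7,4) = 35 ways.
The remaining 3 must have no fixed point: D(3) = 2.
P = 35·2/5040 = 1/72.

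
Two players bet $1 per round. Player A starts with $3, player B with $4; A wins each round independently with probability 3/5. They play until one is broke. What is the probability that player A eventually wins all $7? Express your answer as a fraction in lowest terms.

1539/2059

Let r = q/p = (2/5)/(3/5) = 2/3. The recurrence P(i) = p·P(i+1) + q·P(i−1) with P(0)=0, P(7)=1 gives P(i) = (1 − r^i)/(1 − r^7).
P(3) = (1 − (2/3)^3) / (1 − (2/3)^7) = 1539/2059.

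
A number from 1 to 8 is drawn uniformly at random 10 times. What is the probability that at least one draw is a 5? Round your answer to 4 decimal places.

0.7369

P(no draw is a 5) = (7/8)^10 ≈ 0.2631.
P(at least one) = 1 − 0.2631 = 0.7369.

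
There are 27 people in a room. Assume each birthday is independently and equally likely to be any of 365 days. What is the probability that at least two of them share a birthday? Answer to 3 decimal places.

It's easier to compute the probability that all 27 are distinct.
P(all distinct) = 365/365 · 364/365 · ··· · 339/365 ≈ 0.373.
So the probability of at least one match is 1 − 0.373 = 0.627.

0.627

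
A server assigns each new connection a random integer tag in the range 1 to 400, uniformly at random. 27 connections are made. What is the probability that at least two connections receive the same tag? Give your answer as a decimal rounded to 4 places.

It's easier to compute the probability that all 27 are distinct.
P(all distinct) = 400/400 · 399/400 · ··· · 374/400 ≈ 0.4076.
So the probability of at least one match is 1 − 0.4076 = 0.5924.

0.5924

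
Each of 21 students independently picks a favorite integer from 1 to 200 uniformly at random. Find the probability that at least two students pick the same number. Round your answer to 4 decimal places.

0.6631

It's easier to compute the probability that all 21 are distinct.
P(all distinct) = 200/200 · 199/200 · ··· · 180/200 ≈ 0.3369.
So the probability of at least one match is 1 − 0.3369 = 0.6631.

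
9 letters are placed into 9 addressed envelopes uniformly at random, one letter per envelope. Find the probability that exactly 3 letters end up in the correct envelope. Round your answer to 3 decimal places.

Choose which 3 of the 9 are fixed: C(9,3) = 84 ways.
The remaining 6 must have no fixed point: D(6) = 265.
P = 84·265/362880 = 53/864 ≈ 0.061.

0.061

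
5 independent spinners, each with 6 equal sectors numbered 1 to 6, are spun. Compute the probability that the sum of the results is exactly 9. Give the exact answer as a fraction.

There are 6^5 = 7776 equally likely outcomes.
The number of ordered 5-tuples from {1,…,6} summing to 9 is 70.
P(sum = 9) = 70/7776 = 35/3888.

35/3888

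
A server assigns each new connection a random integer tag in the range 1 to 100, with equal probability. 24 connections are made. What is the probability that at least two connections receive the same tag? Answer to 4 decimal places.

0.9505

It's easier to compute the probability that all 24 are distinct.
P(all distinct) = 100/100 · 99/100 · ··· · 77/100 ≈ 0.0495.
So the probability of at least one match is 1 − 0.0495 = 0.9505.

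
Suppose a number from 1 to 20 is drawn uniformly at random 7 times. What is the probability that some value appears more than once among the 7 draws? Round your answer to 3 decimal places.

0.695

P(all 7 different) = 20/20 · 19/20 · ··· · 14/20 ≈ 0.305.
P(at least two equal) = 1 − 0.305 = 0.695.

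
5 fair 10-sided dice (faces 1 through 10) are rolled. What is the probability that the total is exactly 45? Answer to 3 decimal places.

0.001

There are 10^5 = 100000 equally likely outcomes.
The number of ordered 5-tuples from {1,…,10} summing to 45 is 126.
P(sum = 45) = 126/100000 = 63/50000 ≈ 0.001.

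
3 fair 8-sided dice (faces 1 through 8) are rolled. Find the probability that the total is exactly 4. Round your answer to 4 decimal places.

0.0059

There are 8^3 = 512 equally likely outcomes.
The number of ordered 3-tuples from {1,…,8} summing to 4 is 3.
P(sum = 4) = 3/512 ≈ 0.0059.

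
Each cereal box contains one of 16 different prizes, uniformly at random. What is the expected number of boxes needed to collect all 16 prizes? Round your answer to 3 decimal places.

After i distinct types are collected, each trial gives a new one with probability (16−i)/16, so the expected wait for the next new type is 16/(16−i).
E = 16/16 + 16/15 + 16/14 + 16/13 + 16/12 + 16/11 + 16/10 + 16/9 + 16/8 + 16/7 + 16/6 + 16/5 + 16/4 + 16/3 + 16/2 + 16/1 = 2436559/45045 ≈ 54.092.

54.092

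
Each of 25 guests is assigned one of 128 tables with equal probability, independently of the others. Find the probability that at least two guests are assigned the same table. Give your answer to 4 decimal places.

0.9187

It's easier to compute the probability that all 25 are distinct.
P(all distinct) = 128/128 · 127/128 · ··· · 104/128 ≈ 0.0813.
So the probability of at least one match is 1 − 0.0813 = 0.9187.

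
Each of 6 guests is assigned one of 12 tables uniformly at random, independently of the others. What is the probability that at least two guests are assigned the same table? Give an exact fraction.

1343/1728

It's easier to compute the probability that all 6 are distinct.
P(all distinct) = 12/12 · 11/12 · ··· · 7/12 = 385/1728.
So the probability of at least one match is 1 − 385/1728 = 1343/1728.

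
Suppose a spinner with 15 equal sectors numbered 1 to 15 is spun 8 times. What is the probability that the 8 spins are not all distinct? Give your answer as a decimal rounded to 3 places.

P(all 8 different) = 15/15 · 14/15 · ··· · 8/15 ≈ 0.101.
P(at least two equal) = 1 − 0.101 = 0.899.

0.899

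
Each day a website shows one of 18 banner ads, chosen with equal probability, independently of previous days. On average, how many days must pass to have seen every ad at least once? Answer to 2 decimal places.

62.91

After i distinct types are collected, each trial gives a new one with probability (18−i)/18, so the expected wait for the next new type is 18/(18−i).
E = 18/18 + 18/17 + 18/16 + 18/15 + 18/14 + 18/13 + 18/12 + 18/11 + 18/10 + 18/9 + 18/8 + 18/7 + 18/6 + 18/5 + 18/4 + 18/3 + 18/2 + 18/1 = 42822903/680680 ≈ 62.91.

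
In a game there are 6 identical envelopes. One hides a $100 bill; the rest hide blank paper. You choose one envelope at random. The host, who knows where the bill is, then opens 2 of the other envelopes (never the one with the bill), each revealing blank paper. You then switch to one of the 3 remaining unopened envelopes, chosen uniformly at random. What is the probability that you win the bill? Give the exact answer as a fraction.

Your original envelope holds the bill with probability 1/6, so the other 5 collectively hold it with probability 5/6.
The host can always find 2 empty envelopes to open, so the reveals don't change that 5/6; it is now spread over the 3 remaining unopened envelopes.
P(win by switching) = (5/6) · (1/3) = 5/18.

5/18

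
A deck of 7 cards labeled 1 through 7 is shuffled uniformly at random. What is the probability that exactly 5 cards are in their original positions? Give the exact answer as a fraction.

1/240

Choose which 5 of the 7 are fixed: C(7,5) = 21 ways.
The remaining 2 must have no fixed point: D(2) = 1.
P = 21·1/5040 = 1/240.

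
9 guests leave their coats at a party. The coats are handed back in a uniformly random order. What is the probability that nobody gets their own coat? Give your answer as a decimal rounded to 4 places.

0.3679

This is the derangement probability: permutations of 9 with no fixed point.
D(9) = 9! · (1 − 1/1! + 1/2! − ··· + (−1)^9/9!) = 133496.
P = 133496/362880 = 16687/45360 ≈ 0.3679.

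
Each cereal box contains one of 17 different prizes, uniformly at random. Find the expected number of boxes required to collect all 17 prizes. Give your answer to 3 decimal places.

After i distinct types are collected, each trial gives a new one with probability (17−i)/17, so the expected wait for the next new type is 17/(17−i).
E = 17/17 + 17/16 + 17/15 + 17/14 + 17/13 + 17/12 + 17/11 + 17/10 + 17/9 + 17/8 + 17/7 + 17/6 + 17/5 + 17/4 + 17/3 + 17/2 + 17/1 = 42142223/720720 ≈ 58.472.

58.472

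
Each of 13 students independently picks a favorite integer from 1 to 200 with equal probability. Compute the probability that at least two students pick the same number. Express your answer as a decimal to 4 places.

It's easier to compute the probability that all 13 are distinct.
P(all distinct) = 200/200 · 199/200 · ··· · 188/200 ≈ 0.6714.
So the probability of at least one match is 1 − 0.6714 = 0.3286.

0.3286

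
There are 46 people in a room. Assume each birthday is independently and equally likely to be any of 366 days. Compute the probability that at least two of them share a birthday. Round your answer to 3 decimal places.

0.948

It's easier to compute the probability that all 46 are distinct.
P(all distinct) = 366/366 · 365/366 · ··· · 321/366 ≈ 0.052.
So the probability of at least one match is 1 − 0.052 = 0.948.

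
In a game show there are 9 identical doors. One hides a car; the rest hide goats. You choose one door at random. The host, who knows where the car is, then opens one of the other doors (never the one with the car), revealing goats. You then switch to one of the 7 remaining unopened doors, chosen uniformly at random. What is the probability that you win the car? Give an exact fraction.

Your original door holds the car with probability 1/9, so the other 8 collectively hold it with probability 8/9.
The host can always find an empty door to open, so this doesn't change that 8/9; it is now spread over the 7 remaining unopened doors.
P(win by switching) = (8/9) · (1/7) = 8/63.

8/63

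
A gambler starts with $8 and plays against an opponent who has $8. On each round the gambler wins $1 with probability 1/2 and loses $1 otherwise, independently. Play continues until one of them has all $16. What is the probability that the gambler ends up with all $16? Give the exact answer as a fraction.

With a fair step, P(i) = ½P(i−1) + ½P(i+1) with P(0)=0, P(16)=1 has the linear solution P(i) = i/16.
P(8) = 8/16 = 1/2.

1/2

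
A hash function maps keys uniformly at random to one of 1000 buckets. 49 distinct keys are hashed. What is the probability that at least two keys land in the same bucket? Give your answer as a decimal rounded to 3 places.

It's easier to compute the probability that all 49 are distinct.
P(all distinct) = 1000/1000 · 999/1000 · ··· · 952/1000 ≈ 0.303.
So the probability of at least one match is 1 − 0.303 = 0.697.

0.697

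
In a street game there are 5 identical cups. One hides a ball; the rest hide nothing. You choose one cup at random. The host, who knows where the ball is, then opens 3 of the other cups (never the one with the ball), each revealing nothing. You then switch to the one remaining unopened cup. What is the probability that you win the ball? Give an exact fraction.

4/5

Your original cup holds the ball with probability 1/5, so the other 4 collectively hold it with probability 4/5.
The host can always find 3 empty cups to open, so the reveals don't change that 4/5; it is now spread over the 1 remaining unopened cup.
P(win by switching) = (4/5) · (1/1) = 4/5.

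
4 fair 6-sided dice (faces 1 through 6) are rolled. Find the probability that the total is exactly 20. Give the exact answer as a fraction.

35/1296

There are 6^4 = 1296 equally likely outcomes.
The number of ordered 4-tuples from {1,…,6} summing to 20 is 35.
P(sum = 20) = 35/1296.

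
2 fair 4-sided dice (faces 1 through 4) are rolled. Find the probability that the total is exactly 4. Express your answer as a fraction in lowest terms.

3/16

There are 4^2 = 16 equally likely outcomes.
The number of ordered 2-tuples from {1,…,4} summing to 4 is 3.
P(sum = 4) = 3/16.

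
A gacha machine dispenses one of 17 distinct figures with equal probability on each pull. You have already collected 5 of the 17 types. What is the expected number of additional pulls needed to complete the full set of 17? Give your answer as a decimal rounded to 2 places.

Starting from 5 distinct types, each trial gives a new one with probability (17−i)/17 when i types are held, so the wait for the next new type is 17/(17−i).
E = 17/12 + 17/11 + 17/10 + 17/9 + 17/8 + 17/7 + 17/6 + 17/5 + 17/4 + 17/3 + 17/2 + 17/1 = 1462357/27720 ≈ 52.75.

52.75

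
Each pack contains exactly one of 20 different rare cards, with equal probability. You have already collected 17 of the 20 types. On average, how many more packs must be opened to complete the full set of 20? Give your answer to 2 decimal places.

36.67

Starting from 17 distinct types, each trial gives a new one with probability (20−i)/20 when i types are held, so the wait for the next new type is 20/(20−i).
E = 20/3 + 20/2 + 20/1 = 110/3 ≈ 36.67.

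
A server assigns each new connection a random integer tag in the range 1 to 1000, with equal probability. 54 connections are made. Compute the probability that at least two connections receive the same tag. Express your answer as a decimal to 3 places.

0.767

It's easier to compute the probability that all 54 are distinct.
P(all distinct) = 1000/1000 · 999/1000 · ··· · 947/1000 ≈ 0.233.
So the probability of at least one match is 1 − 0.233 = 0.767.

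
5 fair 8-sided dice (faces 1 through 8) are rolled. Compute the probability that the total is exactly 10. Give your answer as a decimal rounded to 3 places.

0.004

There are 8^5 = 32768 equally likely outcomes.
The number of ordered 5-tuples from {1,…,8} summing to 10 is 126.
P(sum = 10) = 126/32768 = 63/16384 ≈ 0.004.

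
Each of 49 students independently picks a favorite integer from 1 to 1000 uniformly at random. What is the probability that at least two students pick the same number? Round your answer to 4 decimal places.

0.6974

It's easier to compute the probability that all 49 are distinct.
P(all distinct) = 1000/1000 · 999/1000 · ··· · 952/1000 ≈ 0.3026.
So the probability of at least one match is 1 − 0.3026 = 0.6974.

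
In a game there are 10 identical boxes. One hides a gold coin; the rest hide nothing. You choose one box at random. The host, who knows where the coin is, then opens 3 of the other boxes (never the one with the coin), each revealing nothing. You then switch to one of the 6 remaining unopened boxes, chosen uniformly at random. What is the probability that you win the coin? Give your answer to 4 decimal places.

Your original box holds the coin with probability 1/10, so the other 9 collectively hold it with probability 9/10.
The host can always find 3 empty boxes to open, so the reveals don't change that 9/10; it is now spread over the 6 remaining unopened boxes.
P(win by switching) = (9/10) · (1/6) = 3/20 ≈ 0.1500.

0.1500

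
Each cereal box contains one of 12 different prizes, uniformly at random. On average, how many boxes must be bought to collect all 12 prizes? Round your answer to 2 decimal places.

37.24

After i distinct types are collected, each trial gives a new one with probability (12−i)/12, so the expected wait for the next new type is 12/(12−i).
E = 12/12 + 12/11 + 12/10 + 12/9 + 12/8 + 12/7 + 12/6 + 12/5 + 12/4 + 12/3 + 12/2 + 12/1 = 86021/2310 ≈ 37.24.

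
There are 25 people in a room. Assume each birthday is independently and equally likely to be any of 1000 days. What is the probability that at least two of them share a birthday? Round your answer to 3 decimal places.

It's easier to compute the probability that all 25 are distinct.
P(all distinct) = 1000/1000 · 999/1000 · ··· · 976/1000 ≈ 0.739.
So the probability of at least one match is 1 − 0.739 = 0.261.

0.261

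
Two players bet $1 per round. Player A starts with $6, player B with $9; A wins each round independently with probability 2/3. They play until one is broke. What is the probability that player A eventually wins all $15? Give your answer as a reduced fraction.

Let r = q/p = (1/3)/(2/3) = 1/2. The recurrence P(i) = p·P(i+1) + q·P(i−1) with P(0)=0, P(15)=1 gives P(i) = (1 − r^i)/(1 − r^15).
P(6) = (1 − (1/2)^6) / (1 − (1/2)^15) = 4608/4681.

4608/4681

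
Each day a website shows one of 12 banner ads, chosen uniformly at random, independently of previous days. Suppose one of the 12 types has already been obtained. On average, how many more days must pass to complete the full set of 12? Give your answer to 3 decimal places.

36.239

Starting from 1 distinct type, each trial gives a new one with probability (12−i)/12 when i types are held, so the wait for the next new type is 12/(12−i).
E = 12/11 + 12/10 + 12/9 + 12/8 + 12/7 + 12/6 + 12/5 + 12/4 + 12/3 + 12/2 + 12/1 = 83711/2310 ≈ 36.239.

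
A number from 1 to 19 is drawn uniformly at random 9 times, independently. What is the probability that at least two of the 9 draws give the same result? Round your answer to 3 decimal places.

0.896

P(all 9 different) = 19/19 · 18/19 · ··· · 11/19 ≈ 0.104.
P(at least two equal) = 1 − 0.104 = 0.896.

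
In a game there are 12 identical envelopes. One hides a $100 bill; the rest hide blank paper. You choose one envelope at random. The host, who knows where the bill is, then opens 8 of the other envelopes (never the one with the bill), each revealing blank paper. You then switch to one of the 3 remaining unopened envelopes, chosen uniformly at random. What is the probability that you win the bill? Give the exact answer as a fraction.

11/36

Your original envelope holds the bill with probability 1/12, so the other 11 collectively hold it with probability 11/12.
The host can always find 8 empty envelopes to open, so the reveals don't change that 11/12; it is now spread over the 3 remaining unopened envelopes.
P(win by switching) = (11/12) · (1/3) = 11/36.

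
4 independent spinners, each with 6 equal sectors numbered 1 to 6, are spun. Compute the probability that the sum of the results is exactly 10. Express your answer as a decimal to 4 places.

0.0617

There are 6^4 = 1296 equally likely outcomes.
The number of ordered 4-tuples from {1,…,6} summing to 10 is 80.
P(sum = 10) = 80/1296 = 5/81 ≈ 0.0617.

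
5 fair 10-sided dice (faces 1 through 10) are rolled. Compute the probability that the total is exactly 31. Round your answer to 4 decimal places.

There are 10^5 = 100000 equally likely outcomes.
The number of ordered 5-tuples from {1,…,10} summing to 31 is 5280.
P(sum = 31) = 5280/100000 = 33/625 ≈ 0.0528.

0.0528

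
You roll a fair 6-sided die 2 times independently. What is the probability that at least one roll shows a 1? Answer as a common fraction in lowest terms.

11/36

P(no roll shows a 1) = (5/6)^2 = 25/36.
P(at least one) = 1 − 25/36 = 11/36.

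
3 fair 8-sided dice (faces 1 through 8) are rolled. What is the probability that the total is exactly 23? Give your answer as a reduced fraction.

3/512

There are 8^3 = 512 equally likely outcomes.
The number of ordered 3-tuples from {1,…,8} summing to 23 is 3.
P(sum = 23) = 3/512.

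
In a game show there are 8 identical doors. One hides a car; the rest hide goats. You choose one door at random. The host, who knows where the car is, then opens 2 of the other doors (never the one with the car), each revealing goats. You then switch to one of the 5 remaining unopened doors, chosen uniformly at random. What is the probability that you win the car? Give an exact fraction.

7/40

Your original door holds the car with probability 1/8, so the other 7 collectively hold it with probability 7/8.
The host can always find 2 empty doors to open, so the reveals don't change that 7/8; it is now spread over the 5 remaining unopened doors.
P(win by switching) = (7/8) · (1/5) = 7/40.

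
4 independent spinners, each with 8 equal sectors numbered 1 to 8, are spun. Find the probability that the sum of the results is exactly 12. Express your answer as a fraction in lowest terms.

161/4096

There are 8^4 = 4096 equally likely outcomes.
The number of ordered 4-tuples from {1,…,8} summing to 12 is 161.
P(sum = 12) = 161/4096.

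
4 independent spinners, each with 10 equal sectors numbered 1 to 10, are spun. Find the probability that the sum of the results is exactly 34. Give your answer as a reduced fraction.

21/2500

There are 10^4 = 10000 equally likely outcomes.
The number of ordered 4-tuples from {1,…,10} summing to 34 is 84.
P(sum = 34) = 84/10000 = 21/2500.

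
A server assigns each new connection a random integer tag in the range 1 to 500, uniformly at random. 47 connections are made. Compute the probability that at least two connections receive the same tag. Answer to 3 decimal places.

It's easier to compute the probability that all 47 are distinct.
P(all distinct) = 500/500 · 499/500 · ··· · 454/500 ≈ 0.107.
So the probability of at least one match is 1 − 0.107 = 0.893.

0.893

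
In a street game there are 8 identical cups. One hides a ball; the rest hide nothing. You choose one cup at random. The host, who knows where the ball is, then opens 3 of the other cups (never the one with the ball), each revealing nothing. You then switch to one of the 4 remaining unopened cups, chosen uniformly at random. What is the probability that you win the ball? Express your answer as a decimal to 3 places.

0.219

Your original cup holds the ball with probability 1/8, so the other 7 collectively hold it with probability 7/8.
The host can always find 3 empty cups to open, so the reveals don't change that 7/8; it is now spread over the 4 remaining unopened cups.
P(win by switching) = (7/8) · (1/4) = 7/32 ≈ 0.219.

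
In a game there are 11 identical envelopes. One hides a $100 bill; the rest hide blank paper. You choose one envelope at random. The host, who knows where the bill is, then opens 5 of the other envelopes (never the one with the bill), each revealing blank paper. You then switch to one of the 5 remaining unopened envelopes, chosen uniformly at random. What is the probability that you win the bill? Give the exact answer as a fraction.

Your original envelope holds the bill with probability 1/11, so the other 10 collectively hold it with probability 10/11.
The host can always find 5 empty envelopes to open, so the reveals don't change that 10/11; it is now spread over the 5 remaining unopened envelopes.
P(win by switching) = (10/11) · (1/5) = 2/11.

2/11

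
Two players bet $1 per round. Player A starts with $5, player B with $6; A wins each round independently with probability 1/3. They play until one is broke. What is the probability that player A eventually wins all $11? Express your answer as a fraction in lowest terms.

Let r = q/p = (2/3)/(1/3) = 2. The recurrence P(i) = p·P(i+1) + q·P(i−1) with P(0)=0, P(11)=1 gives P(i) = (1 − r^i)/(1 − r^11).
P(5) = (1 − (2)^5) / (1 − (2)^11) = 31/2047.

31/2047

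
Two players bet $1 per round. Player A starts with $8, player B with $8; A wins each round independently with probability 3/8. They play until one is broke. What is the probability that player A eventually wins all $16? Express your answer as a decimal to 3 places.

0.017

Let r = q/p = (5/8)/(3/8) = 5/3. The recurrence P(i) = p·P(i+1) + q·P(i−1) with P(0)=0, P(16)=1 gives P(i) = (1 − r^i)/(1 − r^16).
P(8) = (1 − (5/3)^8) / (1 − (5/3)^16) = 6561/397186 ≈ 0.017.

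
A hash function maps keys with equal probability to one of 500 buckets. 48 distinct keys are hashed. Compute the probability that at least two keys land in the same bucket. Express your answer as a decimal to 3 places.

It's easier to compute the probability that all 48 are distinct.
P(all distinct) = 500/500 · 499/500 · ··· · 453/500 ≈ 0.097.
So the probability of at least one match is 1 − 0.097 = 0.903.

0.903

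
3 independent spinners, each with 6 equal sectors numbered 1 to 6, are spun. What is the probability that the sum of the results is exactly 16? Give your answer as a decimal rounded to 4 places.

There are 6^3 = 216 equally likely outcomes.
The number of ordered 3-tuples from {1,…,6} summing to 16 is 6.
P(sum = 16) = 6/216 = 1/36 ≈ 0.0278.

0.0278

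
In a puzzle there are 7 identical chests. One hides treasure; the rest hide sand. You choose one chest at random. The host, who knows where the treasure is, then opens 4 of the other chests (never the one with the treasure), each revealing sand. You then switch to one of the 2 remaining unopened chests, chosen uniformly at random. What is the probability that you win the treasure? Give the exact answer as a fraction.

3/7

Your original chest holds the treasure with probability 1/7, so the other 6 collectively hold it with probability 6/7.
The host can always find 4 empty chests to open, so the reveals don't change that 6/7; it is now spread over the 2 remaining unopened chests.
P(win by switching) = (6/7) · (1/2) = 3/7.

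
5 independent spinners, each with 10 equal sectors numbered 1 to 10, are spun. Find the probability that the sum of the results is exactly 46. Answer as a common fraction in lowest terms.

7/10000

There are 10^5 = 100000 equally likely outcomes.
The number of ordered 5-tuples from {1,…,10} summing to 46 is 70.
P(sum = 46) = 70/100000 = 7/10000.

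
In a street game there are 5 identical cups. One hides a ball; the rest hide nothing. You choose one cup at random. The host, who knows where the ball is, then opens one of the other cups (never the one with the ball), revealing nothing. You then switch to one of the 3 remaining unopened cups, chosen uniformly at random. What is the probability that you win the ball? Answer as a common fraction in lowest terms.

Your original cup holds the ball with probability 1/5, so the other 4 collectively hold it with probability 4/5.
The host can always find an empty cup to open, so this doesn't change that 4/5; it is now spread over the 3 remaining unopened cups.
P(win by switching) = (4/5) · (1/3) = 4/15.

4/15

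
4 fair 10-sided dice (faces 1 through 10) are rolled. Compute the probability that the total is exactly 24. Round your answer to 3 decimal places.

0.063

There are 10^4 = 10000 equally likely outcomes.
The number of ordered 4-tuples from {1,…,10} summing to 24 is 633.
P(sum = 24) = 633/10000 ≈ 0.063.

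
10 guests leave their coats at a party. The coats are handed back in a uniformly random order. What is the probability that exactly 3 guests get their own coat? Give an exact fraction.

Choose which 3 of the 10 are fixed: C(10,3) = 120 ways.
The remaining 7 must have no fixed point: D(7) = 1854.
P = 120·1854/3628800 = 103/1680.

103/1680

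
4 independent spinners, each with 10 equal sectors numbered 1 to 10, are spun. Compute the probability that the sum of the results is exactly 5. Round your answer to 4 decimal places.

0.0004

There are 10^4 = 10000 equally likely outcomes.
The number of ordered 4-tuples from {1,…,10} summing to 5 is 4.
P(sum = 5) = 4/10000 = 1/2500 ≈ 0.0004.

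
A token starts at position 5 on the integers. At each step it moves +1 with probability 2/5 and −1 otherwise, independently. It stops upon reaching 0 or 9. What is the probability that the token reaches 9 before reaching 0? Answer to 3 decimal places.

Let r = q/p = (3/5)/(2/5) = 3/2. The recurrence P(i) = p·P(i+1) + q·P(i−1) with P(0)=0, P(9)=1 gives P(i) = (1 − r^i)/(1 − r^9).
P(5) = (1 − (3/2)^5) / (1 − (3/2)^9) = 3376/19171 ≈ 0.176.

0.176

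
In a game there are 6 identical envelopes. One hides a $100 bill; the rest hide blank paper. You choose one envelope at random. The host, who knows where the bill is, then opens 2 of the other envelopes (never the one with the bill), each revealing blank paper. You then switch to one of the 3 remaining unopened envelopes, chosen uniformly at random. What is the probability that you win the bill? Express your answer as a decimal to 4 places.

0.2778

Your original envelope holds the bill with probability 1/6, so the other 5 collectively hold it with probability 5/6.
The host can always find 2 empty envelopes to open, so the reveals don't change that 5/6; it is now spread over the 3 remaining unopened envelopes.
P(win by switching) = (5/6) · (1/3) = 5/18 ≈ 0.2778.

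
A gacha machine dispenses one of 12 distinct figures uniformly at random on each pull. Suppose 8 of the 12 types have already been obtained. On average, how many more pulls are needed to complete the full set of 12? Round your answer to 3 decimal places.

25.000

Starting from 8 distinct types, each trial gives a new one with probability (12−i)/12 when i types are held, so the wait for the next new type is 12/(12−i).
E = 12/4 + 12/3 + 12/2 + 12/1 = 25 ≈ 25.000.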